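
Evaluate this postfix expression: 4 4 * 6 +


Processing tokens left to right:
Push 4, Push 4
Pop 4 and 4, compute 4 * 4 = 16, push 16
Push 6
Pop 16 and 6, compute 16 + 6 = 22, push 22
Stack result: 22

22


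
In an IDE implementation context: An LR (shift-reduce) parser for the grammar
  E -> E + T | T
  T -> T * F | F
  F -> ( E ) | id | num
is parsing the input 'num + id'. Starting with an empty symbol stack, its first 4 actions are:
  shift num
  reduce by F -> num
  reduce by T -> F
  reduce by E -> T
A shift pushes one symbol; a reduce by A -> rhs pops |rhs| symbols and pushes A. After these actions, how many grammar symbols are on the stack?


Tracking the symbol stack through each action:
  Action 1: shift 'num' : push -> stack = [num] (size 1)
  Action 2: reduce by F -> num : pop 1, push F -> stack = [F] (size 1)
  Action 3: reduce by T -> F : pop 1, push T -> stack = [T] (size 1)
  Action 4: reduce by E -> T : pop 1, push E -> stack = [E] (size 1)
Final stack size: 1

1


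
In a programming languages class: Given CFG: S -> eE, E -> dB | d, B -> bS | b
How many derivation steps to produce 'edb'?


Grammar: S -> eE, E -> dB | d, B -> bS | b
Deriving 'edb':
Step 1: S -> eE => eE
Step 2: E -> dB => edB
Step 3: B -> b => edb
Total derivation steps: 3

3


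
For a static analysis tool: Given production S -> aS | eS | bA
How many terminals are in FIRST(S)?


Production: S -> aS | eS | bA
Examining each alternative for leading terminals:
  S -> aS : first terminal = 'a'
  S -> eS : first terminal = 'e'
  S -> bA : first terminal = 'b'
FIRST(S) = {a, b, e}
Count: 3

3


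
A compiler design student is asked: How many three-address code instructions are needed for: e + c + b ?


Expression: e + c + b
Generating three-address code (respecting * over +/- precedence):
  Instruction 1: t1 = e + c
  Instruction 2: t2 = t1 + b
Total instructions: 2

2


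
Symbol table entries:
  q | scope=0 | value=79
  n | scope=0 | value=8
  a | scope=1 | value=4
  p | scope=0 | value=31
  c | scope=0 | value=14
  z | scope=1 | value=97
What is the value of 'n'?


Searching symbol table for 'n':
  q | scope=0 | value=79
  n | scope=0 | value=8 <- MATCH
  a | scope=1 | value=4
  p | scope=0 | value=31
  c | scope=0 | value=14
  z | scope=1 | value=97
Found 'n' at scope 0 with value 8

8


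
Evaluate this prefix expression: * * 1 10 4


Parsing prefix expression: * * 1 10 4
Step 1: Innermost operation '* 1 10'
  1 * 10 = 10
Step 2: Outer operation '* [10] 4'
  10 * 4 = 40

40


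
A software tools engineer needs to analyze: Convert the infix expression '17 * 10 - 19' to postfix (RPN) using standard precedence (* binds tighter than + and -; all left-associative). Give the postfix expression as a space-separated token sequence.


Applying the shunting-yard algorithm:
  Operand 17 -> output
  Push '*' onto operator stack -> op-stack: [*]
  Operand 10 -> output
  See '-' (prec 1); top '*' (prec 2) >= it -> pop '*' to output
  Push '-' onto operator stack -> op-stack: [-]
  Operand 19 -> output
  End of input: pop '-' to output
Postfix result: 17 10 * 19 -

17 10 * 19 -


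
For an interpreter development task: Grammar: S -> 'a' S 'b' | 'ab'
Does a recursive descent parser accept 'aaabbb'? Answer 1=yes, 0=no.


Grammar accepts strings of the form a^n b^n (n >= 1)
Word: 'aaabbb'
Counting: 3 a's and 3 b's
Check: 3 == 3? Yes
Derivation (S -> aSb applied 2 time(s), then S -> ab): S => aSb => aaSbb => aaabbb
Accepted

1


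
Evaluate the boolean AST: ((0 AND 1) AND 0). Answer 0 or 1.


Step 1: Evaluate inner node
  0 AND 1 = 0
Step 2: Evaluate root node
  0 AND 0 = 0

0


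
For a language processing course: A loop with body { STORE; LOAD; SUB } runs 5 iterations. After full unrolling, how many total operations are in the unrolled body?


Loop body operations: STORE, LOAD, SUB (3 ops per iteration)
Unrolling 5 iterations:
  Iteration 1: STORE, LOAD, SUB (3 ops)
  Iteration 2: STORE, LOAD, SUB (3 ops)
  Iteration 3: STORE, LOAD, SUB (3 ops)
  Iteration 4: STORE, LOAD, SUB (3 ops)
  Iteration 5: STORE, LOAD, SUB (3 ops)
Total: 5 iterations * 3 ops/iter = 15 operations

15


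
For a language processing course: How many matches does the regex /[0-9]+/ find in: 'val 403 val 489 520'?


Pattern: /[0-9]+/ (int literals)
Input: 'val 403 val 489 520'
Scanning for matches:
  Match 1: '403'
  Match 2: '489'
  Match 3: '520'
Total matches: 3

3


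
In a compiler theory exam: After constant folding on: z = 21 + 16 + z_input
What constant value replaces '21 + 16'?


Identifying constant sub-expression:
  Original: z = 21 + 16 + z_input
  21 and 16 are both compile-time constants
  Evaluating: 21 + 16 = 37
  After folding: z = 37 + z_input

37


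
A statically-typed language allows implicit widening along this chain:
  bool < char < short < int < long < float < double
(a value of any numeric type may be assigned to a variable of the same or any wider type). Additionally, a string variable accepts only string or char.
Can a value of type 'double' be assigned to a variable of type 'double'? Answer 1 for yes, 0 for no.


Target variable type: double
Source value type: double
Numeric ranks: double=6, double=6
Widening allowed iff rank(source) <= rank(target): 6 <= 6? Yes
Result: 1

1


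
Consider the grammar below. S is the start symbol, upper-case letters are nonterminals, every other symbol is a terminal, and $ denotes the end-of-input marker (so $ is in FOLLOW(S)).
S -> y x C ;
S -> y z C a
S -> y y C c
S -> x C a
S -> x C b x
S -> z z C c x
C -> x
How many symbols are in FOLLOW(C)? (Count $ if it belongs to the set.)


S is the start symbol and does not occur in any rule body, so FOLLOW(S) = {$}.
Examining every occurrence of C in a rule body:
  S -> y x C ; : C is followed by terminal ';' -> add ';'
  S -> y z C a : C is followed by terminal 'a' -> add 'a'
  S -> y y C c : C is followed by terminal 'c' -> add 'c'
  S -> x C a : C is followed by terminal 'a' -> add 'a' (already in the set)
  S -> x C b x : C is followed by terminal 'b' -> add 'b'
  S -> z z C c x : C is followed by terminal 'c' -> add 'c' (already in the set)
  C -> x : C does not occur in the body -> contributes nothing
FOLLOW(C) = {;, a, b, c}
Count: 4

4


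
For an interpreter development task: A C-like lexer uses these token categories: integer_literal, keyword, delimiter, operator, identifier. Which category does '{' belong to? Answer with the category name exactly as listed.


Token: '{'
Checking categories:
  identifier: no
  integer_literal: no
  operator: no
  keyword: no
  delimiter: YES
Category: delimiter

delimiter


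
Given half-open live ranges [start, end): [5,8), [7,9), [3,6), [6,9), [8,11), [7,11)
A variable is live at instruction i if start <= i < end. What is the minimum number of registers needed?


Live ranges:
  Var0: [5, 8)
  Var1: [7, 9)
  Var2: [3, 6)
  Var3: [6, 9)
  Var4: [8, 11)
  Var5: [7, 11)
Sweep-line events (position, delta, active):
  pos=3 start -> active=1
  pos=5 start -> active=2
  pos=6 end -> active=1
  pos=6 start -> active=2
  pos=7 start -> active=3
  pos=7 start -> active=4
  pos=8 end -> active=3
  pos=8 start -> active=4
  pos=9 end -> active=3
  pos=9 end -> active=2
  pos=11 end -> active=1
  pos=11 end -> active=0
Maximum simultaneous active: 4
Minimum registers needed: 4

4


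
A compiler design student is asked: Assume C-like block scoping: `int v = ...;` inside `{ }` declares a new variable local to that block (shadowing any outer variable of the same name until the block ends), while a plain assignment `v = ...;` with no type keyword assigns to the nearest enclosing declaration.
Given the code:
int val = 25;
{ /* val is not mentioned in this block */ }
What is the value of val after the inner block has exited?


Analyzing scoping rules:
Outer scope: declares val = 25
Inner block: val is neither redeclared nor assigned -> unchanged
After the block -> 25
Result: 25

25


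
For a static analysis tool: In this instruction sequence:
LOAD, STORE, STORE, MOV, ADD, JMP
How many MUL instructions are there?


Scanning instruction sequence for MUL:
  Position 1: LOAD
  Position 2: STORE
  Position 3: STORE
  Position 4: MOV
  Position 5: ADD
  Position 6: JMP
Matches at positions: []
Total MUL count: 0

0


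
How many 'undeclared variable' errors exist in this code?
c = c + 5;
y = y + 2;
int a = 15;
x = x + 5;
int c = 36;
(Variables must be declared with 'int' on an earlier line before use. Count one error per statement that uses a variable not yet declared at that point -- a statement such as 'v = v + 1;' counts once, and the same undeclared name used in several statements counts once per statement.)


Scanning code line by line:
  Line 1: use 'c' -> ERROR (undeclared)
  Line 2: use 'y' -> ERROR (undeclared)
  Line 3: declare 'a' -> declared = ['a']
  Line 4: use 'x' -> ERROR (undeclared)
  Line 5: declare 'c' -> declared = ['a', 'c']
Total undeclared variable errors: 3

3


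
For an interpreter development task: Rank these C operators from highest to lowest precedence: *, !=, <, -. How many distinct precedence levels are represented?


Looking up precedence for each operator:
  * -> precedence 6
  != -> precedence 3
  < -> precedence 4
  - -> precedence 5
Sorted highest to lowest: *, -, <, !=
Distinct precedence values: [6, 5, 4, 3]
Number of distinct levels: 4

4


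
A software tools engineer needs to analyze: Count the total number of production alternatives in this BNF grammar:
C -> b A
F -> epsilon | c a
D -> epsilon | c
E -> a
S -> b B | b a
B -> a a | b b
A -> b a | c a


Counting alternatives per rule:
  C: 1 alternative(s)
  F: 2 alternative(s)
  D: 2 alternative(s)
  E: 1 alternative(s)
  S: 2 alternative(s)
  B: 2 alternative(s)
  A: 2 alternative(s)
Sum: 1 + 2 + 2 + 1 + 2 + 2 + 2 = 12

12


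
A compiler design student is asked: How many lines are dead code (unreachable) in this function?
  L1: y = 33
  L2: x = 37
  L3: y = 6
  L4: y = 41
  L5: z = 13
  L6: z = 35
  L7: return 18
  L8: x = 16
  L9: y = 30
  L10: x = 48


Analyzing control flow:
  L1: reachable (before return)
  L2: reachable (before return)
  L3: reachable (before return)
  L4: reachable (before return)
  L5: reachable (before return)
  L6: reachable (before return)
  L7: reachable (return statement)
  L8: DEAD (after return at L7)
  L9: DEAD (after return at L7)
  L10: DEAD (after return at L7)
Return at L7, total lines = 10
Dead lines: L8 through L10
Count: 3

3


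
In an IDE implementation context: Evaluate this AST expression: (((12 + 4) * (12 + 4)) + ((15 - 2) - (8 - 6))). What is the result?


Expression: (((12 + 4) * (12 + 4)) + ((15 - 2) - (8 - 6)))
Evaluating step by step:
  12 + 4 = 16
  12 + 4 = 16
  16 * 16 = 256
  15 - 2 = 13
  8 - 6 = 2
  13 - 2 = 11
  256 + 11 = 267
Result: 267

267


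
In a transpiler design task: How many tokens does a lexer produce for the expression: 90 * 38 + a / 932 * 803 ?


Scanning '90 * 38 + a / 932 * 803'
Token 1: '90' -> integer_literal
Token 2: '*' -> operator
Token 3: '38' -> integer_literal
Token 4: '+' -> operator
Token 5: 'a' -> identifier
Token 6: '/' -> operator
Token 7: '932' -> integer_literal
Token 8: '*' -> operator
Token 9: '803' -> integer_literal
Total tokens: 9

9


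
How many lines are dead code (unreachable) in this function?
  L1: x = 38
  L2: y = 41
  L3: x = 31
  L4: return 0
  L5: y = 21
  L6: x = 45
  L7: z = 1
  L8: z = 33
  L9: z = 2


Analyzing control flow:
  L1: reachable (before return)
  L2: reachable (before return)
  L3: reachable (before return)
  L4: reachable (return statement)
  L5: DEAD (after return at L4)
  L6: DEAD (after return at L4)
  L7: DEAD (after return at L4)
  L8: DEAD (after return at L4)
  L9: DEAD (after return at L4)
Return at L4, total lines = 9
Dead lines: L5 through L9
Count: 5

5


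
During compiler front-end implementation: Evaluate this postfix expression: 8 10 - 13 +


Processing tokens left to right:
Push 8, Push 10
Pop 8 and 10, compute 8 - 10 = -2, push -2
Push 13
Pop -2 and 13, compute -2 + 13 = 11, push 11
Stack result: 11

11


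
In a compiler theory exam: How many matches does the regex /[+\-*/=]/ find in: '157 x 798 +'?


Pattern: /[+\-*/=]/ (operators)
Input: '157 x 798 +'
Scanning for matches:
  Match 1: '+'
Total matches: 1

1


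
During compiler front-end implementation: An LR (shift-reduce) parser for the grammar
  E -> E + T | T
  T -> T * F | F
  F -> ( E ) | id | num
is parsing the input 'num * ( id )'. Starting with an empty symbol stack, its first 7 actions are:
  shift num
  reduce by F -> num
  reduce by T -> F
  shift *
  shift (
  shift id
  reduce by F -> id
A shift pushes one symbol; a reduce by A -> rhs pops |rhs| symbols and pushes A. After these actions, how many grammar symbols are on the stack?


Tracking the symbol stack through each action:
  Action 1: shift 'num' : push -> stack = [num] (size 1)
  Action 2: reduce by F -> num : pop 1, push F -> stack = [F] (size 1)
  Action 3: reduce by T -> F : pop 1, push T -> stack = [T] (size 1)
  Action 4: shift '*' : push -> stack = [T, *] (size 2)
  Action 5: shift '(' : push -> stack = [T, *, (] (size 3)
  Action 6: shift 'id' : push -> stack = [T, *, (, id] (size 4)
  Action 7: reduce by F -> id : pop 1, push F -> stack = [T, *, (, F] (size 4)
Final stack size: 4

4


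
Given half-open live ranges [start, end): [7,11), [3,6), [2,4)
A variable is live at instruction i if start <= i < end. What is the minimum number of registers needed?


Live ranges:
  Var0: [7, 11)
  Var1: [3, 6)
  Var2: [2, 4)
Sweep-line events (position, delta, active):
  pos=2 start -> active=1
  pos=3 start -> active=2
  pos=4 end -> active=1
  pos=6 end -> active=0
  pos=7 start -> active=1
  pos=11 end -> active=0
Maximum simultaneous active: 2
Minimum registers needed: 2

2


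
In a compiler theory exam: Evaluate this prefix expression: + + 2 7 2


Parsing prefix expression: + + 2 7 2
Step 1: Innermost operation '+ 2 7'
  2 + 7 = 9
Step 2: Outer operation '+ [9] 2'
  9 + 2 = 11

11


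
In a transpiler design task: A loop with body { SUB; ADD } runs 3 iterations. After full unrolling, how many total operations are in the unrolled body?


Loop body operations: SUB, ADD (2 ops per iteration)
Unrolling 3 iterations:
  Iteration 1: SUB, ADD (2 ops)
  Iteration 2: SUB, ADD (2 ops)
  Iteration 3: SUB, ADD (2 ops)
Total: 3 iterations * 2 ops/iter = 6 operations

6


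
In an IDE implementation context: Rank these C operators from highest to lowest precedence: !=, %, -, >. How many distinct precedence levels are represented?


Looking up precedence for each operator:
  != -> precedence 3
  % -> precedence 6
  - -> precedence 5
  > -> precedence 4
Sorted highest to lowest: %, -, >, !=
Distinct precedence values: [6, 5, 4, 3]
Number of distinct levels: 4

4


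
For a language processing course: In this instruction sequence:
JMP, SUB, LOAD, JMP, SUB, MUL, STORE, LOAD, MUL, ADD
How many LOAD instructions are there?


Scanning instruction sequence for LOAD:
  Position 1: JMP
  Position 2: SUB
  Position 3: LOAD <- MATCH
  Position 4: JMP
  Position 5: SUB
  Position 6: MUL
  Position 7: STORE
  Position 8: LOAD <- MATCH
  Position 9: MUL
  Position 10: ADD
Matches at positions: [3, 8]
Total LOAD count: 2

2


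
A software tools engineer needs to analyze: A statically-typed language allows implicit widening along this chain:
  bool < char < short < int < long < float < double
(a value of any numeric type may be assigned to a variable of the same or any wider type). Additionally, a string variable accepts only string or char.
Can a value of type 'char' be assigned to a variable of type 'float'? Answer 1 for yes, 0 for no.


Target variable type: float
Source value type: char
Numeric ranks: char=1, float=5
Widening allowed iff rank(source) <= rank(target): 1 <= 5? Yes
Result: 1

1


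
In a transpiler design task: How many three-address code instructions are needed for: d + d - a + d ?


Expression: d + d - a + d
Generating three-address code (respecting * over +/- precedence):
  Instruction 1: t1 = d + d
  Instruction 2: t2 = t1 - a
  Instruction 3: t3 = t2 + d
Total instructions: 3

3


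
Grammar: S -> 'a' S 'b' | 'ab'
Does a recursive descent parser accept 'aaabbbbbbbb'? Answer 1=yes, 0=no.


Grammar accepts strings of the form a^n b^n (n >= 1)
Word: 'aaabbbbbbbb'
Counting: 3 a's and 8 b's
Check: 3 == 8? No
Mismatch: a-count != b-count
Rejected

0


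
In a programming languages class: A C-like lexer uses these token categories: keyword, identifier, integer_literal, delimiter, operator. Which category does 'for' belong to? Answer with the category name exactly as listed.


Token: 'for'
Checking categories:
  identifier: no
  integer_literal: no
  operator: no
  keyword: YES
  delimiter: no
Category: keyword

keyword


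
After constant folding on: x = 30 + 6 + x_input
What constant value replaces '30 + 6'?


Identifying constant sub-expression:
  Original: x = 30 + 6 + x_input
  30 and 6 are both compile-time constants
  Evaluating: 30 + 6 = 36
  After folding: x = 36 + x_input

36


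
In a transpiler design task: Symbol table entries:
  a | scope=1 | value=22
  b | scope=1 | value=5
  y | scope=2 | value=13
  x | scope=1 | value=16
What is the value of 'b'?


Searching symbol table for 'b':
  a | scope=1 | value=22
  b | scope=1 | value=5 <- MATCH
  y | scope=2 | value=13
  x | scope=1 | value=16
Found 'b' at scope 1 with value 5

5


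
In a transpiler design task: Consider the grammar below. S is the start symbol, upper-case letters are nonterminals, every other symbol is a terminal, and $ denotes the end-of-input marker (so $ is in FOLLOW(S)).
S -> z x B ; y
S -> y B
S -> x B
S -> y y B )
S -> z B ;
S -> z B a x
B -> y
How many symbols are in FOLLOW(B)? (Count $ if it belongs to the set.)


S is the start symbol and does not occur in any rule body, so FOLLOW(S) = {$}.
Examining every occurrence of B in a rule body:
  S -> z x B ; y : B is followed by terminal ';' -> add ';'
  S -> y B : B is at the right end -> add FOLLOW(S) = {$}
  S -> x B : B is at the right end -> add FOLLOW(S) = {$} (already in the set)
  S -> y y B ) : B is followed by terminal ')' -> add ')'
  S -> z B ; : B is followed by terminal ';' -> add ';' (already in the set)
  S -> z B a x : B is followed by terminal 'a' -> add 'a'
  B -> y : B does not occur in the body -> contributes nothing
FOLLOW(B) = {), ;, a, $}
Count: 4

4


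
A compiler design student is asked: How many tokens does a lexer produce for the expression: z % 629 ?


Scanning 'z % 629'
Token 1: 'z' -> identifier
Token 2: '%' -> operator
Token 3: '629' -> integer_literal
Total tokens: 3

3


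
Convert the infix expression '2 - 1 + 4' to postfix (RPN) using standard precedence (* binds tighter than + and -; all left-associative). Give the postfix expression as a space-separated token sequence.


Applying the shunting-yard algorithm:
  Operand 2 -> output
  Push '-' onto operator stack -> op-stack: [-]
  Operand 1 -> output
  See '+' (prec 1); top '-' (prec 1) >= it -> pop '-' to output
  Push '+' onto operator stack -> op-stack: [+]
  Operand 4 -> output
  End of input: pop '+' to output
Postfix result: 2 1 - 4 +

2 1 - 4 +


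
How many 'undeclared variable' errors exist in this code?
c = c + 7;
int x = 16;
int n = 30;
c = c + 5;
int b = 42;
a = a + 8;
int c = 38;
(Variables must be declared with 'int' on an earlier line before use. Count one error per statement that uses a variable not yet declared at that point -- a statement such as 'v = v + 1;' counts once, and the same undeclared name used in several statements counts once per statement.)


Scanning code line by line:
  Line 1: use 'c' -> ERROR (undeclared)
  Line 2: declare 'x' -> declared = ['x']
  Line 3: declare 'n' -> declared = ['n', 'x']
  Line 4: use 'c' -> ERROR (undeclared)
  Line 5: declare 'b' -> declared = ['b', 'n', 'x']
  Line 6: use 'a' -> ERROR (undeclared)
  Line 7: declare 'c' -> declared = ['b', 'c', 'n', 'x']
Total undeclared variable errors: 3

3


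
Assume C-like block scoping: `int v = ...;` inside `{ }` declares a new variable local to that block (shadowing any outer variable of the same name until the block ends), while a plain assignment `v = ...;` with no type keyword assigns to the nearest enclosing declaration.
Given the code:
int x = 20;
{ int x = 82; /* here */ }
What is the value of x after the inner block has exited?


Analyzing scoping rules:
Outer scope: declares x = 20
Inner block: 'int x = 82;' declares a NEW x that shadows the outer one
When the block exits the inner x goes out of scope; the outer x was never modified -> 20
Result: 20

20


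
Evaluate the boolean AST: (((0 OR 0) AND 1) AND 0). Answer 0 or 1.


Step 1: Evaluate inner node
  0 OR 0 = 0
Step 2: Evaluate next node
  0 AND 1 = 0
Step 3: Evaluate root node
  0 AND 0 = 0

0


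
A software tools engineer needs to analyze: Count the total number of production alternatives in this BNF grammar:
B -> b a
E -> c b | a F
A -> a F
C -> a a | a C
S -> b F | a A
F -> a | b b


Counting alternatives per rule:
  B: 1 alternative(s)
  E: 2 alternative(s)
  A: 1 alternative(s)
  C: 2 alternative(s)
  S: 2 alternative(s)
  F: 2 alternative(s)
Sum: 1 + 2 + 1 + 2 + 2 + 2 = 10

10


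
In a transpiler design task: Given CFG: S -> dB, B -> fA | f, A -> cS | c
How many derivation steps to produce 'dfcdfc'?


Grammar: S -> dB, B -> fA | f, A -> cS | c
Deriving 'dfcdfc':
Step 1: S -> dB => dB
Step 2: B -> fA => dfA
Step 3: A -> cS => dfcS
Step 4: S -> dB => dfcdB
Step 5: B -> fA => dfcdfA
Step 6: A -> c => dfcdfc
Total derivation steps: 6

6


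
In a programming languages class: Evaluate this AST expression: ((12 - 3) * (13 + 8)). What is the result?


Expression: ((12 - 3) * (13 + 8))
Evaluating step by step:
  12 - 3 = 9
  13 + 8 = 21
  9 * 21 = 189
Result: 189

189


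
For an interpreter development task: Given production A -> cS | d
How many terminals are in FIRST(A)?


Production: A -> cS | d
Examining each alternative for leading terminals:
  A -> cS : first terminal = 'c'
  A -> d : first terminal = 'd'
FIRST(A) = {c, d}
Count: 2

2


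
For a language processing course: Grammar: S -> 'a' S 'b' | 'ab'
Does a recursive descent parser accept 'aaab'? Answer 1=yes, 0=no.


Grammar accepts strings of the form a^n b^n (n >= 1)
Word: 'aaab'
Counting: 3 a's and 1 b's
Check: 3 == 1? No
Mismatch: a-count != b-count
Rejected

0


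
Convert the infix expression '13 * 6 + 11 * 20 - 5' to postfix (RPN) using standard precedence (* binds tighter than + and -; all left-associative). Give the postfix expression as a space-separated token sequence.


Applying the shunting-yard algorithm:
  Operand 13 -> output
  Push '*' onto operator stack -> op-stack: [*]
  Operand 6 -> output
  See '+' (prec 1); top '*' (prec 2) >= it -> pop '*' to output
  Push '+' onto operator stack -> op-stack: [+]
  Operand 11 -> output
  Push '*' onto operator stack -> op-stack: [+, *]
  Operand 20 -> output
  See '-' (prec 1); top '*' (prec 2) >= it -> pop '*' to output
  See '-' (prec 1); top '+' (prec 1) >= it -> pop '+' to output
  Push '-' onto operator stack -> op-stack: [-]
  Operand 5 -> output
  End of input: pop '-' to output
Postfix result: 13 6 * 11 20 * + 5 -

13 6 * 11 20 * + 5 -


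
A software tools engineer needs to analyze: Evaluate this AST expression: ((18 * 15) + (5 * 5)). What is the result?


Expression: ((18 * 15) + (5 * 5))
Evaluating step by step:
  18 * 15 = 270
  5 * 5 = 25
  270 + 25 = 295
Result: 295

295


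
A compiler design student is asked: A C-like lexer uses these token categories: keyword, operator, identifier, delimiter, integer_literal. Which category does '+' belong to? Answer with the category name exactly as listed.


Token: '+'
Checking categories:
  identifier: no
  integer_literal: no
  operator: YES
  keyword: no
  delimiter: no
Category: operator

operator


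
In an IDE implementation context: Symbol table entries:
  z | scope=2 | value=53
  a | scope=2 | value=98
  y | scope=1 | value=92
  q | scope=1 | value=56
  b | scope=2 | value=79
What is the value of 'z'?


Searching symbol table for 'z':
  z | scope=2 | value=53 <- MATCH
  a | scope=2 | value=98
  y | scope=1 | value=92
  q | scope=1 | value=56
  b | scope=2 | value=79
Found 'z' at scope 2 with value 53

53


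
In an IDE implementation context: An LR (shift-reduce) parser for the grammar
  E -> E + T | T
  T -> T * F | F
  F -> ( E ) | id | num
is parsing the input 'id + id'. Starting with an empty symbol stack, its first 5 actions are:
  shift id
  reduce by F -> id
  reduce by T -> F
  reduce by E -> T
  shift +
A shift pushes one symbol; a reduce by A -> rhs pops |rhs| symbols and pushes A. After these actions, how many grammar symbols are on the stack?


Tracking the symbol stack through each action:
  Action 1: shift 'id' : push -> stack = [id] (size 1)
  Action 2: reduce by F -> id : pop 1, push F -> stack = [F] (size 1)
  Action 3: reduce by T -> F : pop 1, push T -> stack = [T] (size 1)
  Action 4: reduce by E -> T : pop 1, push E -> stack = [E] (size 1)
  Action 5: shift '+' : push -> stack = [E, +] (size 2)
Final stack size: 2

2


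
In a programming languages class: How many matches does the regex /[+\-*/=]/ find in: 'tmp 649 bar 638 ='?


Pattern: /[+\-*/=]/ (operators)
Input: 'tmp 649 bar 638 ='
Scanning for matches:
  Match 1: '='
Total matches: 1

1


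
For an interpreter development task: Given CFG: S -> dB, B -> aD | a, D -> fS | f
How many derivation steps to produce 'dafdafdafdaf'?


Grammar: S -> dB, B -> aD | a, D -> fS | f
Deriving 'dafdafdafdaf':
Step 1: S -> dB => dB
Step 2: B -> aD => daD
Step 3: D -> fS => dafS
Step 4: S -> dB => dafdB
Step 5: B -> aD => dafdaD
Step 6: D -> fS => dafdafS
Step 7: S -> dB => dafdafdB
Step 8: B -> aD => dafdafdaD
Step 9: D -> fS => dafdafdafS
Step 10: S -> dB => dafdafdafdB
Step 11: B -> aD => dafdafdafdaD
Step 12: D -> f => dafdafdafdaf
Total derivation steps: 12

12


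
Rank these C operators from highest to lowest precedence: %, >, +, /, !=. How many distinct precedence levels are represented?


Looking up precedence for each operator:
  % -> precedence 6
  > -> precedence 4
  + -> precedence 5
  / -> precedence 6
  != -> precedence 3
Sorted highest to lowest: %, /, +, >, !=
Distinct precedence values: [6, 5, 4, 3]
Number of distinct levels: 4

4


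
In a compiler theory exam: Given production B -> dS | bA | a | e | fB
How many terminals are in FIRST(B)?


Production: B -> dS | bA | a | e | fB
Examining each alternative for leading terminals:
  B -> dS : first terminal = 'd'
  B -> bA : first terminal = 'b'
  B -> a : first terminal = 'a'
  B -> e : first terminal = 'e'
  B -> fB : first terminal = 'f'
FIRST(B) = {a, b, d, e, f}
Count: 5

5


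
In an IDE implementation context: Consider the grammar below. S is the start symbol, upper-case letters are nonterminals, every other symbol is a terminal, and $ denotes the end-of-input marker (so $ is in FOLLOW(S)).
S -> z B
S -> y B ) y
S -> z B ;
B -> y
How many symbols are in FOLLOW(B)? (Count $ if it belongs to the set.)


S is the start symbol and does not occur in any rule body, so FOLLOW(S) = {$}.
Examining every occurrence of B in a rule body:
  S -> z B : B is at the right end -> add FOLLOW(S) = {$}
  S -> y B ) y : B is followed by terminal ')' -> add ')'
  S -> z B ; : B is followed by terminal ';' -> add ';'
  B -> y : B does not occur in the body -> contributes nothing
FOLLOW(B) = {), ;, $}
Count: 3

3


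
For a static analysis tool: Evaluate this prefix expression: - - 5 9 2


Parsing prefix expression: - - 5 9 2
Step 1: Innermost operation '- 5 9'
  5 - 9 = -4
Step 2: Outer operation '- [-4] 2'
  -4 - 2 = -6

-6


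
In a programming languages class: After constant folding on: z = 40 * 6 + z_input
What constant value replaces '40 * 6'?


Identifying constant sub-expression:
  Original: z = 40 * 6 + z_input
  40 and 6 are both compile-time constants
  Evaluating: 40 * 6 = 240
  After folding: z = 240 + z_input

240


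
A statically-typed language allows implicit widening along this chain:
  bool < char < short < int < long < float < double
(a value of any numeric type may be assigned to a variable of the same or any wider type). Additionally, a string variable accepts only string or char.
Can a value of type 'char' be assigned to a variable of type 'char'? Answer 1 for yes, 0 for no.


Target variable type: char
Source value type: char
Numeric ranks: char=1, char=1
Widening allowed iff rank(source) <= rank(target): 1 <= 1? Yes
Result: 1

1


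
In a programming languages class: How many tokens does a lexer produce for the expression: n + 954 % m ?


Scanning 'n + 954 % m'
Token 1: 'n' -> identifier
Token 2: '+' -> operator
Token 3: '954' -> integer_literal
Token 4: '%' -> operator
Token 5: 'm' -> identifier
Total tokens: 5

5


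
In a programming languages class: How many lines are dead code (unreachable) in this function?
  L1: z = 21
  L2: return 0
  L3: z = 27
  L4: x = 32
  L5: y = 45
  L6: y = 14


Analyzing control flow:
  L1: reachable (before return)
  L2: reachable (return statement)
  L3: DEAD (after return at L2)
  L4: DEAD (after return at L2)
  L5: DEAD (after return at L2)
  L6: DEAD (after return at L2)
Return at L2, total lines = 6
Dead lines: L3 through L6
Count: 4

4


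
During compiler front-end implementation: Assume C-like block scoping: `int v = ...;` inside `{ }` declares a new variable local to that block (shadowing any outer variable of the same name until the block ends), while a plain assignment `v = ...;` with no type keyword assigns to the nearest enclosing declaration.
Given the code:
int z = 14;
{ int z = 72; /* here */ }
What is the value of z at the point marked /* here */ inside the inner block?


Analyzing scoping rules:
Outer scope: declares z = 14
Inner block: 'int z = 72;' declares a NEW z that shadows the outer one
Inside the block the inner declaration is in scope -> 72
Result: 72

72


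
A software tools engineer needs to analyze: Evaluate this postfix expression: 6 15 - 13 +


Processing tokens left to right:
Push 6, Push 15
Pop 6 and 15, compute 6 - 15 = -9, push -9
Push 13
Pop -9 and 13, compute -9 + 13 = 4, push 4
Stack result: 4

4


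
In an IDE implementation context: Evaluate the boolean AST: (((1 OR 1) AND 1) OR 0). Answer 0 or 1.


Step 1: Evaluate inner node
  1 OR 1 = 1
Step 2: Evaluate next node
  1 AND 1 = 1
Step 3: Evaluate root node
  1 OR 0 = 1

1


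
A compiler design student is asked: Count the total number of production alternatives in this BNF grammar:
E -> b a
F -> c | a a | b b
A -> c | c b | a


Counting alternatives per rule:
  E: 1 alternative(s)
  F: 3 alternative(s)
  A: 3 alternative(s)
Sum: 1 + 3 + 3 = 7

7


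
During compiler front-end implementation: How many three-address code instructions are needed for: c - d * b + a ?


Expression: c - d * b + a
Generating three-address code (respecting * over +/- precedence):
  Instruction 1: t1 = d * b
  Instruction 2: t2 = c - t1
  Instruction 3: t3 = t2 + a
Total instructions: 3

3


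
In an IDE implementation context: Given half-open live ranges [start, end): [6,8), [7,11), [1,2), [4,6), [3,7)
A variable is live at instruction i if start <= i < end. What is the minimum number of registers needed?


Live ranges:
  Var0: [6, 8)
  Var1: [7, 11)
  Var2: [1, 2)
  Var3: [4, 6)
  Var4: [3, 7)
Sweep-line events (position, delta, active):
  pos=1 start -> active=1
  pos=2 end -> active=0
  pos=3 start -> active=1
  pos=4 start -> active=2
  pos=6 end -> active=1
  pos=6 start -> active=2
  pos=7 end -> active=1
  pos=7 start -> active=2
  pos=8 end -> active=1
  pos=11 end -> active=0
Maximum simultaneous active: 2
Minimum registers needed: 2

2


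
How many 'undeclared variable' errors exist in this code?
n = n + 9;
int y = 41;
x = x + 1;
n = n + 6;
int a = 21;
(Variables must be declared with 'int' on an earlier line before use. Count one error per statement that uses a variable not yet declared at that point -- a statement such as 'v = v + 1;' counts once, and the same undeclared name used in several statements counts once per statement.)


Scanning code line by line:
  Line 1: use 'n' -> ERROR (undeclared)
  Line 2: declare 'y' -> declared = ['y']
  Line 3: use 'x' -> ERROR (undeclared)
  Line 4: use 'n' -> ERROR (undeclared)
  Line 5: declare 'a' -> declared = ['a', 'y']
Total undeclared variable errors: 3

3


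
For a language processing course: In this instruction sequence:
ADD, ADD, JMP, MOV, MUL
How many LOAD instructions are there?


Scanning instruction sequence for LOAD:
  Position 1: ADD
  Position 2: ADD
  Position 3: JMP
  Position 4: MOV
  Position 5: MUL
Matches at positions: []
Total LOAD count: 0

0


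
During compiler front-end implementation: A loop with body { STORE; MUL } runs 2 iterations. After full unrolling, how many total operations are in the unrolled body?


Loop body operations: STORE, MUL (2 ops per iteration)
Unrolling 2 iterations:
  Iteration 1: STORE, MUL (2 ops)
  Iteration 2: STORE, MUL (2 ops)
Total: 2 iterations * 2 ops/iter = 4 operations

4


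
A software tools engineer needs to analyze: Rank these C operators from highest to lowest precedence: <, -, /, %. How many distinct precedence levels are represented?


Looking up precedence for each operator:
  < -> precedence 4
  - -> precedence 5
  / -> precedence 6
  % -> precedence 6
Sorted highest to lowest: /, %, -, <
Distinct precedence values: [6, 5, 4]
Number of distinct levels: 3

3


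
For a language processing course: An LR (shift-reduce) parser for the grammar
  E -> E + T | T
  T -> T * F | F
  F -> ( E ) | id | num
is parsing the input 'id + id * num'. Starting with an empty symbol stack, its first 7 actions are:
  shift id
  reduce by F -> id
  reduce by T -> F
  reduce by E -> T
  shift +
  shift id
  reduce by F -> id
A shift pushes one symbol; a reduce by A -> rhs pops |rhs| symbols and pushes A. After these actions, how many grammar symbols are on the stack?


Tracking the symbol stack through each action:
  Action 1: shift 'id' : push -> stack = [id] (size 1)
  Action 2: reduce by F -> id : pop 1, push F -> stack = [F] (size 1)
  Action 3: reduce by T -> F : pop 1, push T -> stack = [T] (size 1)
  Action 4: reduce by E -> T : pop 1, push E -> stack = [E] (size 1)
  Action 5: shift '+' : push -> stack = [E, +] (size 2)
  Action 6: shift 'id' : push -> stack = [E, +, id] (size 3)
  Action 7: reduce by F -> id : pop 1, push F -> stack = [E, +, F] (size 3)
Final stack size: 3

3


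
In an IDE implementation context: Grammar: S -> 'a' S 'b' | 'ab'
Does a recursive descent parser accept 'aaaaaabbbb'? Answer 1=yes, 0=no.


Grammar accepts strings of the form a^n b^n (n >= 1)
Word: 'aaaaaabbbb'
Counting: 6 a's and 4 b's
Check: 6 == 4? No
Mismatch: a-count != b-count
Rejected

0


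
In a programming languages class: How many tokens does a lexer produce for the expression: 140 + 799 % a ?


Scanning '140 + 799 % a'
Token 1: '140' -> integer_literal
Token 2: '+' -> operator
Token 3: '799' -> integer_literal
Token 4: '%' -> operator
Token 5: 'a' -> identifier
Total tokens: 5

5


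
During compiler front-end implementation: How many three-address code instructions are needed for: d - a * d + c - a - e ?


Expression: d - a * d + c - a - e
Generating three-address code (respecting * over +/- precedence):
  Instruction 1: t1 = a * d
  Instruction 2: t2 = d - t1
  Instruction 3: t3 = t2 + c
  Instruction 4: t4 = t3 - a
  Instruction 5: t5 = t4 - e
Total instructions: 5

5


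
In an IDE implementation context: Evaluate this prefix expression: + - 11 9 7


Parsing prefix expression: + - 11 9 7
Step 1: Innermost operation '- 11 9'
  11 - 9 = 2
Step 2: Outer operation '+ [2] 7'
  2 + 7 = 9

9


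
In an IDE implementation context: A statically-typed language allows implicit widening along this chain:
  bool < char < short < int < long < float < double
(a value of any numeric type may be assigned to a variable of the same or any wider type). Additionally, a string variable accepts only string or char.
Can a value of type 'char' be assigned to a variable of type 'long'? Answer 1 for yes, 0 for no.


Target variable type: long
Source value type: char
Numeric ranks: char=1, long=4
Widening allowed iff rank(source) <= rank(target): 1 <= 4? Yes
Result: 1

1


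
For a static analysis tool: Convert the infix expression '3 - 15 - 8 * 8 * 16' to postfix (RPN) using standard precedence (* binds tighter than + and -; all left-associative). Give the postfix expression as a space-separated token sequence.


Applying the shunting-yard algorithm:
  Operand 3 -> output
  Push '-' onto operator stack -> op-stack: [-]
  Operand 15 -> output
  See '-' (prec 1); top '-' (prec 1) >= it -> pop '-' to output
  Push '-' onto operator stack -> op-stack: [-]
  Operand 8 -> output
  Push '*' onto operator stack -> op-stack: [-, *]
  Operand 8 -> output
  See '*' (prec 2); top '*' (prec 2) >= it -> pop '*' to output
  Push '*' onto operator stack -> op-stack: [-, *]
  Operand 16 -> output
  End of input: pop '*' to output
  End of input: pop '-' to output
Postfix result: 3 15 - 8 8 * 16 * -

3 15 - 8 8 * 16 * -


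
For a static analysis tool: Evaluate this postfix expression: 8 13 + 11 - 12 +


Processing tokens left to right:
Push 8, Push 13
Pop 8 and 13, compute 8 + 13 = 21, push 21
Push 11
Pop 21 and 11, compute 21 - 11 = 10, push 10
Push 12
Pop 10 and 12, compute 10 + 12 = 22, push 22
Stack result: 22

22


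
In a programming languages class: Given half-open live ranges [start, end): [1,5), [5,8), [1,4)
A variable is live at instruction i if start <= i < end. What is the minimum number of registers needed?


Live ranges:
  Var0: [1, 5)
  Var1: [5, 8)
  Var2: [1, 4)
Sweep-line events (position, delta, active):
  pos=1 start -> active=1
  pos=1 start -> active=2
  pos=4 end -> active=1
  pos=5 end -> active=0
  pos=5 start -> active=1
  pos=8 end -> active=0
Maximum simultaneous active: 2
Minimum registers needed: 2

2


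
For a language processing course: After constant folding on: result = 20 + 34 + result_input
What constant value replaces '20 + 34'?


Identifying constant sub-expression:
  Original: result = 20 + 34 + result_input
  20 and 34 are both compile-time constants
  Evaluating: 20 + 34 = 54
  After folding: result = 54 + result_input

54


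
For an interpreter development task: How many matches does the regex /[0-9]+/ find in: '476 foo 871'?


Pattern: /[0-9]+/ (int literals)
Input: '476 foo 871'
Scanning for matches:
  Match 1: '476'
  Match 2: '871'
Total matches: 2

2


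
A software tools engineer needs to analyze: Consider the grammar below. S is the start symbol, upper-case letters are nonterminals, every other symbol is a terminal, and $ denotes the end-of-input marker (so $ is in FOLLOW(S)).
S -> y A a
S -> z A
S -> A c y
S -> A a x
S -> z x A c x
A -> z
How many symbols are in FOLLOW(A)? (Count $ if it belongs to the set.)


S is the start symbol and does not occur in any rule body, so FOLLOW(S) = {$}.
Examining every occurrence of A in a rule body:
  S -> y A a : A is followed by terminal 'a' -> add 'a'
  S -> z A : A is at the right end -> add FOLLOW(S) = {$}
  S -> A c y : A is followed by terminal 'c' -> add 'c'
  S -> A a x : A is followed by terminal 'a' -> add 'a' (already in the set)
  S -> z x A c x : A is followed by terminal 'c' -> add 'c' (already in the set)
  A -> z : A does not occur in the body -> contributes nothing
FOLLOW(A) = {a, c, $}
Count: 3

3


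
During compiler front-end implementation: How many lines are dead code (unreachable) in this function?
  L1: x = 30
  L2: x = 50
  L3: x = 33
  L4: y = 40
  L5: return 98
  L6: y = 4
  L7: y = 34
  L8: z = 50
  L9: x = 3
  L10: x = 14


Analyzing control flow:
  L1: reachable (before return)
  L2: reachable (before return)
  L3: reachable (before return)
  L4: reachable (before return)
  L5: reachable (return statement)
  L6: DEAD (after return at L5)
  L7: DEAD (after return at L5)
  L8: DEAD (after return at L5)
  L9: DEAD (after return at L5)
  L10: DEAD (after return at L5)
Return at L5, total lines = 10
Dead lines: L6 through L10
Count: 5

5
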